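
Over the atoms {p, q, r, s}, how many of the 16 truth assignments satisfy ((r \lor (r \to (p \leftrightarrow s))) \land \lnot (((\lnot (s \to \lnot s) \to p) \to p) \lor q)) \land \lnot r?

1

Initial set: {(((r \lor (r \to (p \leftrightarrow s))) \land \lnot (((\lnot (s \to \lnot s) \to p) \to p) \lor q)) \land \lnot r)}.
(((r \lor (r \to (p \leftrightarrow s))) \land \lnot (((\lnot (s \to \lnot s) \to p) \to p) \lor q)) \land \lnot r): α-rule — add ((r \lor (r \to (p \leftrightarrow s))) \land \lnot (((\lnot (s \to \lnot s) \to p) \to p) \lor q)), \lnot r.
((r \lor (r \to (p \leftrightarrow s))) \land \lnot (((\lnot (s \to \lnot s) \to p) \to p) \lor q)): α-rule — add (r \lor (r \to (p \leftrightarrow s))), \lnot (((\lnot (s \to \lnot s) \to p) \to p) \lor q).
\lnot (((\lnot (s \to \lnot s) \to p) \to p) \lor q): α-rule — add \lnot ((\lnot (s \to \lnot s) \to p) \to p), \lnot q.
\lnot ((\lnot (s \to \lnot s) \to p) \to p): α-rule — add (\lnot (s \to \lnot s) \to p), \lnot p.
(r \lor (r \to (p \leftrightarrow s))): β-rule — branch into r  //  (r \to (p \leftrightarrow s)).
  branch 1 (add r):
    × closes — contains both r and \lnot r.
  branch 2 (add (r \to (p \leftrightarrow s))):
    (\lnot (s \to \lnot s) \to p): β-rule — branch into \lnot \lnot (s \to \lnot s)  //  p.
      branch 2.1 (add \lnot \lnot (s \to \lnot s)):
        (r \to (p \leftrightarrow s)): β-rule — branch into \lnot r  //  (p \leftrightarrow s).
          branch 2.1.1 (add \lnot r):
            \lnot \lnot (s \to \lnot s): β-rule — branch into \lnot s  //  \lnot s.
              branch 2.1.1.1 (add \lnot s):
                ○ open, literals {p=F, q=F, r=F, s=F}.
              branch 2.1.1.2 (add \lnot s):
                ○ open, literals {p=F, q=F, r=F, s=F}.
          branch 2.1.2 (add (p \leftrightarrow s)):
            \lnot \lnot (s \to \lnot s): β-rule — branch into \lnot s  //  \lnot s.
              branch 2.1.2.1 (add \lnot s):
                (p \leftrightarrow s): β-rule — branch into p, s  //  \lnot p, \lnot s.
                  branch 2.1.2.1.1 (add p, s):
                    × closes — contains both p and \lnot p.
                  branch 2.1.2.1.2 (add \lnot p, \lnot s):
                    ○ open, literals {p=F, q=F, r=F, s=F}.
              branch 2.1.2.2 (add \lnot s):
                (p \leftrightarrow s): β-rule — branch into p, s  //  \lnot p, \lnot s.
                  branch 2.1.2.2.1 (add p, s):
                    × closes — contains both p and \lnot p.
                  branch 2.1.2.2.2 (add \lnot p, \lnot s):
                    ○ open, literals {p=F, q=F, r=F, s=F}.
      branch 2.2 (add p):
        × closes — contains both p and \lnot p.
4 branches closed, 4 open.
Each open branch fixes some atoms; the unmentioned ones are free. Counting distinct full assignments: branch {p=F, q=F, r=F, s=F} (none free) contributes 1 new; branch {p=F, q=F, r=F, s=F} (none free) contributes 0 new; branch {p=F, q=F, r=F, s=F} (none free) contributes 0 new; branch {p=F, q=F, r=F, s=F} (none free) contributes 0 new. Total: 1.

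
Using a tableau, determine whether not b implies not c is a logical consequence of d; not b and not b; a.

No

Initial set: {d; (not b and not b); a; not (not b implies not c)}.
(not b and not b): α-rule — add not b, not b.
not (not b implies not c): α-rule — add not b, not not c.
○ open, literals {a=T, b=F, c=T, d=T}.
0 branches closed, 1 open.
An open branch gives a countermodel: a=T, b=F, c=T, d=T (unmentioned atoms arbitrary); the premises hold there but the conclusion fails.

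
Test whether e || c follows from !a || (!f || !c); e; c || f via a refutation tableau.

Yes

Initial set: {(!a || (!f || !c)); e; (c || f); !(e || c)}.
!(e || c): α-rule — add !e, !c.
× closes — contains both e and !e.
All 1 branch closes.
Every branch closed, so the premises entail the conclusion.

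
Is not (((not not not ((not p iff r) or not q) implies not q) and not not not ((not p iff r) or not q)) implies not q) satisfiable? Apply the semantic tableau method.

Initial set: {T not (((not not not ((not p iff r) or not q) implies not q) and not not not ((not p iff r) or not q)) implies not q)}.
T not (((not not not ((not p iff r) or not q) implies not q) and not not not ((not p iff r) or not q)) implies not q): α-rule — add T ((not not not ((not p iff r) or not q) implies not q) and not not not ((not p iff r) or not q)), F not q.
T ((not not not ((not p iff r) or not q) implies not q) and not not not ((not p iff r) or not q)): α-rule — add T (not not not ((not p iff r) or not q) implies not q), T not not not ((not p iff r) or not q).
T not not not ((not p iff r) or not q): drop double negation, giving T not ((not p iff r) or not q).
T not ((not p iff r) or not q): α-rule — add F (not p iff r), F not q.
T (not not not ((not p iff r) or not q) implies not q): β-rule — branch into F not not not ((not p iff r) or not q)  //  T not q.
  branch 1 (add F not not not ((not p iff r) or not q)):
    F not not not ((not p iff r) or not q): drop double negation, giving F not ((not p iff r) or not q).
    F (not p iff r): β-rule — branch into T not p, F r  //  F not p, T r.
      branch 1.1 (add T not p, F r):
        F not ((not p iff r) or not q): β-rule — branch into T (not p iff r)  //  T not q.
          branch 1.1.1 (add T (not p iff r)):
            T (not p iff r): β-rule — branch into T not p, T r  //  F not p, F r.
              branch 1.1.1.1 (add T not p, T r):
                × closes — contains both r and not r.
              branch 1.1.1.2 (add F not p, F r):
                × closes — contains both p and not p.
          branch 1.1.2 (add T not q):
            × closes — contains both q and not q.
      branch 1.2 (add F not p, T r):
        F not ((not p iff r) or not q): β-rule — branch into T (not p iff r)  //  T not q.
          branch 1.2.1 (add T (not p iff r)):
            T (not p iff r): β-rule — branch into T not p, T r  //  F not p, F r.
              branch 1.2.1.1 (add T not p, T r):
                × closes — contains both p and not p.
              branch 1.2.1.2 (add F not p, F r):
                × closes — contains both r and not r.
          branch 1.2.2 (add T not q):
            × closes — contains both q and not q.
  branch 2 (add T not q):
    × closes — contains both q and not q.
All 7 branches close.
Every branch closed; the formula is unsatisfiable.

Unsatisfiable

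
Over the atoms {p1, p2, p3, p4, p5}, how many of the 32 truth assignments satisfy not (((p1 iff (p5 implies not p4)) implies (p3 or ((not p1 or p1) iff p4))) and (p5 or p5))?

Initial set: {not (((p1 iff (p5 implies not p4)) implies (p3 or ((not p1 or p1) iff p4))) and (p5 or p5))}.
not (((p1 iff (p5 implies not p4)) implies (p3 or ((not p1 or p1) iff p4))) and (p5 or p5)): β-rule — branch into not ((p1 iff (p5 implies not p4)) implies (p3 or ((not p1 or p1) iff p4)))  //  not (p5 or p5).
  branch 1 (add not ((p1 iff (p5 implies not p4)) implies (p3 or ((not p1 or p1) iff p4)))):
    not ((p1 iff (p5 implies not p4)) implies (p3 or ((not p1 or p1) iff p4))): α-rule — add (p1 iff (p5 implies not p4)), not (p3 or ((not p1 or p1) iff p4)).
    not (p3 or ((not p1 or p1) iff p4)): α-rule — add not p3, not ((not p1 or p1) iff p4).
    (p1 iff (p5 implies not p4)): β-rule — branch into p1, (p5 implies not p4)  //  not p1, not (p5 implies not p4).
      branch 1.1 (add p1, (p5 implies not p4)):
        not ((not p1 or p1) iff p4): β-rule — branch into (not p1 or p1), not p4  //  not (not p1 or p1), p4.
          branch 1.1.1 (add (not p1 or p1), not p4):
            (p5 implies not p4): β-rule — branch into not p5  //  not p4.
              branch 1.1.1.1 (add not p5):
                (not p1 or p1): β-rule — branch into not p1  //  p1.
                  branch 1.1.1.1.1 (add not p1):
                    × closes — contains both p1 and not p1.
                  branch 1.1.1.1.2 (add p1):
                    ○ open, literals {p1=T, p3=F, p4=F, p5=F}.
              branch 1.1.1.2 (add not p4):
                (not p1 or p1): β-rule — branch into not p1  //  p1.
                  branch 1.1.1.2.1 (add not p1):
                    × closes — contains both p1 and not p1.
                  branch 1.1.1.2.2 (add p1):
                    ○ open, literals {p1=T, p3=F, p4=F}.
          branch 1.1.2 (add not (not p1 or p1), p4):
            not (not p1 or p1): α-rule — add not not p1, not p1.
            × closes — contains both p1 and not p1.
      branch 1.2 (add not p1, not (p5 implies not p4)):
        not (p5 implies not p4): α-rule — add p5, not not p4.
        not ((not p1 or p1) iff p4): β-rule — branch into (not p1 or p1), not p4  //  not (not p1 or p1), p4.
          branch 1.2.1 (add (not p1 or p1), not p4):
            × closes — contains both p4 and not p4.
          branch 1.2.2 (add not (not p1 or p1), p4):
            not (not p1 or p1): α-rule — add not not p1, not p1.
            × closes — contains both p1 and not p1.
  branch 2 (add not (p5 or p5)):
    not (p5 or p5): α-rule — add not p5, not p5.
    ○ open, literals {p5=F}.
5 branches closed, 3 open.
Each open branch fixes some atoms; the unmentioned ones are free. Counting distinct full assignments: branch {p1=T, p3=F, p4=F, p5=F} (p2) contributes 2 new; branch {p1=T, p3=F, p4=F} (p2, p5) contributes 2 new; branch {p5=F} (p1, p2, p3, p4) contributes 14 new. Total: 18.

18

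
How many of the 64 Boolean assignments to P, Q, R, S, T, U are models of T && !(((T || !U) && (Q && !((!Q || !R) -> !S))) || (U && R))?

Initial set: {(T && !(((T || !U) && (Q && !((!Q || !R) -> !S))) || (U && R)))}.
(T && !(((T || !U) && (Q && !((!Q || !R) -> !S))) || (U && R))): α-rule — add T, !(((T || !U) && (Q && !((!Q || !R) -> !S))) || (U && R)).
!(((T || !U) && (Q && !((!Q || !R) -> !S))) || (U && R)): α-rule — add !((T || !U) && (Q && !((!Q || !R) -> !S))), !(U && R).
!((T || !U) && (Q && !((!Q || !R) -> !S))): β-rule — branch into !(T || !U)  //  !(Q && !((!Q || !R) -> !S)).
  branch 1 (add !(T || !U)):
    !(T || !U): α-rule — add !T, !!U.
    × closes — contains both T and !T.
  branch 2 (add !(Q && !((!Q || !R) -> !S))):
    !(U && R): β-rule — branch into !U  //  !R.
      branch 2.1 (add !U):
        !(Q && !((!Q || !R) -> !S)): β-rule — branch into !Q  //  !!((!Q || !R) -> !S).
          branch 2.1.1 (add !Q):
            ○ open, literals {Q=0, T=1, U=0}.
          branch 2.1.2 (add !!((!Q || !R) -> !S)):
            !!((!Q || !R) -> !S): β-rule — branch into !(!Q || !R)  //  !S.
              branch 2.1.2.1 (add !(!Q || !R)):
                !(!Q || !R): α-rule — add !!Q, !!R.
                ○ open, literals {Q=1, R=1, T=1, U=0}.
              branch 2.1.2.2 (add !S):
                ○ open, literals {S=0, T=1, U=0}.
      branch 2.2 (add !R):
        !(Q && !((!Q || !R) -> !S)): β-rule — branch into !Q  //  !!((!Q || !R) -> !S).
          branch 2.2.1 (add !Q):
            ○ open, literals {Q=0, R=0, T=1}.
          branch 2.2.2 (add !!((!Q || !R) -> !S)):
            !!((!Q || !R) -> !S): β-rule — branch into !(!Q || !R)  //  !S.
              branch 2.2.2.1 (add !(!Q || !R)):
                !(!Q || !R): α-rule — add !!Q, !!R.
                × closes — contains both R and !R.
              branch 2.2.2.2 (add !S):
                ○ open, literals {R=0, S=0, T=1}.
2 branches closed, 5 open.
Each open branch fixes some atoms; the unmentioned ones are free. Counting distinct full assignments: branch {Q=0, T=1, U=0} (P, R, S) contributes 8 new; branch {Q=1, R=1, T=1, U=0} (P, S) contributes 4 new; branch {S=0, T=1, U=0} (P, Q, R) contributes 2 new; branch {Q=0, R=0, T=1} (P, S, U) contributes 4 new; branch {R=0, S=0, T=1} (P, Q, U) contributes 2 new. Total: 20.

20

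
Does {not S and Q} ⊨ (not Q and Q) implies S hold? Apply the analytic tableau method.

Initial set: {T (not S and Q); F ((not Q and Q) implies S)}.
T (not S and Q): α-rule — add T not S, T Q.
F ((not Q and Q) implies S): α-rule — add T (not Q and Q), F S.
T (not Q and Q): α-rule — add T not Q, T Q.
× closes — contains both Q and not Q.
All 1 branch closes.
Every branch closed, so the premises entail the conclusion.

Yes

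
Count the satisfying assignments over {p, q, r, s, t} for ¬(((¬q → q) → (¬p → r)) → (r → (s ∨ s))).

Initial set: {¬(((¬q → q) → (¬p → r)) → (r → (s ∨ s)))}.
¬(((¬q → q) → (¬p → r)) → (r → (s ∨ s))): α-rule — add ((¬q → q) → (¬p → r)), ¬(r → (s ∨ s)).
¬(r → (s ∨ s)): α-rule — add r, ¬(s ∨ s).
¬(s ∨ s): α-rule — add ¬s, ¬s.
((¬q → q) → (¬p → r)): β-rule — branch into ¬(¬q → q)  //  (¬p → r).
  branch 1 (add ¬(¬q → q)):
    ¬(¬q → q): α-rule — add ¬q, ¬q.
    ○ open, literals {q=false, r=true, s=false}.
  branch 2 (add (¬p → r)):
    (¬p → r): β-rule — branch into ¬¬p  //  r.
      branch 2.1 (add ¬¬p):
        ○ open, literals {p=true, r=true, s=false}.
      branch 2.2 (add r):
        ○ open, literals {r=true, s=false}.
0 branches closed, 3 open.
Each open branch fixes some atoms; the unmentioned ones are free. Counting distinct full assignments: branch {q=false, r=true, s=false} (p, t) contributes 4 new; branch {p=true, r=true, s=false} (q, t) contributes 2 new; branch {r=true, s=false} (p, q, t) contributes 2 new. Total: 8.

8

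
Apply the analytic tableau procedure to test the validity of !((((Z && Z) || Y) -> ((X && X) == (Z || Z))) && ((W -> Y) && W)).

Not valid

Assume the negation and expand:
Initial set: {F !((((Z && Z) || Y) -> ((X && X) == (Z || Z))) && ((W -> Y) && W))}.
F !((((Z && Z) || Y) -> ((X && X) == (Z || Z))) && ((W -> Y) && W)): α-rule — add T (((Z && Z) || Y) -> ((X && X) == (Z || Z))), T ((W -> Y) && W).
T ((W -> Y) && W): α-rule — add T (W -> Y), T W.
T (((Z && Z) || Y) -> ((X && X) == (Z || Z))): β-rule — branch into F ((Z && Z) || Y)  //  T ((X && X) == (Z || Z)).
  branch 1 (add F ((Z && Z) || Y)):
    F ((Z && Z) || Y): α-rule — add F (Z && Z), F Y.
    T (W -> Y): β-rule — branch into F W  //  T Y.
      branch 1.1 (add F W):
        × closes — contains both W and !W.
      branch 1.2 (add T Y):
        × closes — contains both Y and !Y.
  branch 2 (add T ((X && X) == (Z || Z))):
    T (W -> Y): β-rule — branch into F W  //  T Y.
      branch 2.1 (add F W):
        × closes — contains both W and !W.
      branch 2.2 (add T Y):
        T ((X && X) == (Z || Z)): β-rule — branch into T (X && X), T (Z || Z)  //  F (X && X), F (Z || Z).
          branch 2.2.1 (add T (X && X), T (Z || Z)):
            T (X && X): α-rule — add T X, T X.
            T (Z || Z): β-rule — branch into T Z  //  T Z.
              branch 2.2.1.1 (add T Z):
                ○ open, literals {W=1, X=1, Y=1, Z=1}.
              branch 2.2.1.2 (add T Z):
                ○ open, literals {W=1, X=1, Y=1, Z=1}.
          branch 2.2.2 (add F (X && X), F (Z || Z)):
            F (Z || Z): α-rule — add F Z, F Z.
            F (X && X): β-rule — branch into F X  //  F X.
              branch 2.2.2.1 (add F X):
                ○ open, literals {W=1, X=0, Y=1, Z=0}.
              branch 2.2.2.2 (add F X):
                ○ open, literals {W=1, X=0, Y=1, Z=0}.
3 branches closed, 4 open.
An open branch gives a countermodel: W=1, X=1, Y=1, Z=1 (unmentioned atoms arbitrary); under it the original formula is false.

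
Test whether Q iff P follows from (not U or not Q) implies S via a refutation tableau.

Initial set: {((not U or not Q) implies S); not (Q iff P)}.
((not U or not Q) implies S): β-rule — branch into not (not U or not Q)  //  S.
  branch 1 (add not (not U or not Q)):
    not (not U or not Q): α-rule — add not not U, not not Q.
    not (Q iff P): β-rule — branch into Q, not P  //  not Q, P.
      branch 1.1 (add Q, not P):
        ○ open, literals {P=false, Q=true, U=true}.
      branch 1.2 (add not Q, P):
        × closes — contains both Q and not Q.
  branch 2 (add S):
    not (Q iff P): β-rule — branch into Q, not P  //  not Q, P.
      branch 2.1 (add Q, not P):
        ○ open, literals {P=false, Q=true, S=true}.
      branch 2.2 (add not Q, P):
        ○ open, literals {P=true, Q=false, S=true}.
1 branch closed, 3 open.
An open branch gives a countermodel: P=false, Q=true, U=true (unmentioned atoms arbitrary); the premises hold there but the conclusion fails.

No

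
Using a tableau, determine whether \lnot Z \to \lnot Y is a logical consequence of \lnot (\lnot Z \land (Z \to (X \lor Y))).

Initial set: {\lnot (\lnot Z \land (Z \to (X \lor Y))); \lnot (\lnot Z \to \lnot Y)}.
\lnot (\lnot Z \to \lnot Y): α-rule — add \lnot Z, \lnot \lnot Y.
\lnot (\lnot Z \land (Z \to (X \lor Y))): β-rule — branch into \lnot \lnot Z  //  \lnot (Z \to (X \lor Y)).
  branch 1 (add \lnot \lnot Z):
    × closes — contains both Z and \lnot Z.
  branch 2 (add \lnot (Z \to (X \lor Y))):
    \lnot (Z \to (X \lor Y)): α-rule — add Z, \lnot (X \lor Y).
    × closes — contains both Z and \lnot Z.
All 2 branches close.
Every branch closed, so the premises entail the conclusion.

Yes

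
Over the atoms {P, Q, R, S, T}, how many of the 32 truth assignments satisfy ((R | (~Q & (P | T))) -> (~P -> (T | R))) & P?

Initial set: {T (((R | (~Q & (P | T))) -> (~P -> (T | R))) & P)}.
T (((R | (~Q & (P | T))) -> (~P -> (T | R))) & P): α-rule — add T ((R | (~Q & (P | T))) -> (~P -> (T | R))), T P.
T ((R | (~Q & (P | T))) -> (~P -> (T | R))): β-rule — branch into F (R | (~Q & (P | T)))  //  T (~P -> (T | R)).
  branch 1 (add F (R | (~Q & (P | T)))):
    F (R | (~Q & (P | T))): α-rule — add F R, F (~Q & (P | T)).
    F (~Q & (P | T)): β-rule — branch into F ~Q  //  F (P | T).
      branch 1.1 (add F ~Q):
        ○ open, literals {P=true, Q=true, R=false}.
      branch 1.2 (add F (P | T)):
        F (P | T): α-rule — add F P, F T.
        × closes — contains both P and ~P.
  branch 2 (add T (~P -> (T | R))):
    T (~P -> (T | R)): β-rule — branch into F ~P  //  T (T | R).
      branch 2.1 (add F ~P):
        ○ open, literals {P=true}.
      branch 2.2 (add T (T | R)):
        T (T | R): β-rule — branch into T T  //  T R.
          branch 2.2.1 (add T T):
            ○ open, literals {P=true, T=true}.
          branch 2.2.2 (add T R):
            ○ open, literals {P=true, R=true}.
1 branch closed, 4 open.
Each open branch fixes some atoms; the unmentioned ones are free. Counting distinct full assignments: branch {P=true, Q=true, R=false} (S, T) contributes 4 new; branch {P=true} (Q, R, S, T) contributes 12 new; branch {P=true, T=true} (Q, R, S) contributes 0 new; branch {P=true, R=true} (Q, S, T) contributes 0 new. Total: 16.

16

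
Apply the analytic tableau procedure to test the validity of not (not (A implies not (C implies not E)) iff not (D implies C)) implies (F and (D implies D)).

Not valid

Assume the negation and expand:
Initial set: {not (not (not (A implies not (C implies not E)) iff not (D implies C)) implies (F and (D implies D)))}.
not (not (not (A implies not (C implies not E)) iff not (D implies C)) implies (F and (D implies D))): α-rule — add not (not (A implies not (C implies not E)) iff not (D implies C)), not (F and (D implies D)).
not (not (A implies not (C implies not E)) iff not (D implies C)): β-rule — branch into not (A implies not (C implies not E)), not not (D implies C)  //  not not (A implies not (C implies not E)), not (D implies C).
  branch 1 (add not (A implies not (C implies not E)), not not (D implies C)):
    not (A implies not (C implies not E)): α-rule — add A, not not (C implies not E).
    not (F and (D implies D)): β-rule — branch into not F  //  not (D implies D).
      branch 1.1 (add not F):
        not not (D implies C): β-rule — branch into not D  //  C.
          branch 1.1.1 (add not D):
            not not (C implies not E): β-rule — branch into not C  //  not E.
              branch 1.1.1.1 (add not C):
                ○ open, literals {A=T, C=F, D=F, F=F}.
              branch 1.1.1.2 (add not E):
                ○ open, literals {A=T, D=F, E=F, F=F}.
          branch 1.1.2 (add C):
            not not (C implies not E): β-rule — branch into not C  //  not E.
              branch 1.1.2.1 (add not C):
                × closes — contains both C and not C.
              branch 1.1.2.2 (add not E):
                ○ open, literals {A=T, C=T, E=F, F=F}.
      branch 1.2 (add not (D implies D)):
        not (D implies D): α-rule — add D, not D.
        × closes — contains both D and not D.
  branch 2 (add not not (A implies not (C implies not E)), not (D implies C)):
    not (D implies C): α-rule — add D, not C.
    not (F and (D implies D)): β-rule — branch into not F  //  not (D implies D).
      branch 2.1 (add not F):
        not not (A implies not (C implies not E)): β-rule — branch into not A  //  not (C implies not E).
          branch 2.1.1 (add not A):
            ○ open, literals {A=F, C=F, D=T, F=F}.
          branch 2.1.2 (add not (C implies not E)):
            not (C implies not E): α-rule — add C, not not E.
            × closes — contains both C and not C.
      branch 2.2 (add not (D implies D)):
        not (D implies D): α-rule — add D, not D.
        × closes — contains both D and not D.
4 branches closed, 4 open.
An open branch gives a countermodel: A=T, C=F, D=F, F=F (unmentioned atoms arbitrary); under it the original formula is false.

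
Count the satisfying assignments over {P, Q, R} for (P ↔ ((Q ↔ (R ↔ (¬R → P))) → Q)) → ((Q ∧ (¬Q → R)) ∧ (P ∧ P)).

7

Initial set: {((P ↔ ((Q ↔ (R ↔ (¬R → P))) → Q)) → ((Q ∧ (¬Q → R)) ∧ (P ∧ P)))}.
((P ↔ ((Q ↔ (R ↔ (¬R → P))) → Q)) → ((Q ∧ (¬Q → R)) ∧ (P ∧ P))): β-rule — branch into ¬(P ↔ ((Q ↔ (R ↔ (¬R → P))) → Q))  //  ((Q ∧ (¬Q → R)) ∧ (P ∧ P)).
  branch 1 (add ¬(P ↔ ((Q ↔ (R ↔ (¬R → P))) → Q))):
    ¬(P ↔ ((Q ↔ (R ↔ (¬R → P))) → Q)): β-rule — branch into P, ¬((Q ↔ (R ↔ (¬R → P))) → Q)  //  ¬P, ((Q ↔ (R ↔ (¬R → P))) → Q).
      branch 1.1 (add P, ¬((Q ↔ (R ↔ (¬R → P))) → Q)):
        ¬((Q ↔ (R ↔ (¬R → P))) → Q): α-rule — add (Q ↔ (R ↔ (¬R → P))), ¬Q.
        (Q ↔ (R ↔ (¬R → P))): β-rule — branch into Q, (R ↔ (¬R → P))  //  ¬Q, ¬(R ↔ (¬R → P)).
          branch 1.1.1 (add Q, (R ↔ (¬R → P))):
            × closes — contains both Q and ¬Q.
          branch 1.1.2 (add ¬Q, ¬(R ↔ (¬R → P))):
            ¬(R ↔ (¬R → P)): β-rule — branch into R, ¬(¬R → P)  //  ¬R, (¬R → P).
              branch 1.1.2.1 (add R, ¬(¬R → P)):
                ¬(¬R → P): α-rule — add ¬R, ¬P.
                × closes — contains both R and ¬R.
              branch 1.1.2.2 (add ¬R, (¬R → P)):
                (¬R → P): β-rule — branch into ¬¬R  //  P.
                  branch 1.1.2.2.1 (add ¬¬R):
                    × closes — contains both R and ¬R.
                  branch 1.1.2.2.2 (add P):
                    ○ open, literals {P=T, Q=F, R=F}.
      branch 1.2 (add ¬P, ((Q ↔ (R ↔ (¬R → P))) → Q)):
        ((Q ↔ (R ↔ (¬R → P))) → Q): β-rule — branch into ¬(Q ↔ (R ↔ (¬R → P)))  //  Q.
          branch 1.2.1 (add ¬(Q ↔ (R ↔ (¬R → P)))):
            ¬(Q ↔ (R ↔ (¬R → P))): β-rule — branch into Q, ¬(R ↔ (¬R → P))  //  ¬Q, (R ↔ (¬R → P)).
              branch 1.2.1.1 (add Q, ¬(R ↔ (¬R → P))):
                ¬(R ↔ (¬R → P)): β-rule — branch into R, ¬(¬R → P)  //  ¬R, (¬R → P).
                  branch 1.2.1.1.1 (add R, ¬(¬R → P)):
                    ¬(¬R → P): α-rule — add ¬R, ¬P.
                    × closes — contains both R and ¬R.
                  branch 1.2.1.1.2 (add ¬R, (¬R → P)):
                    (¬R → P): β-rule — branch into ¬¬R  //  P.
                      branch 1.2.1.1.2.1 (add ¬¬R):
                        × closes — contains both R and ¬R.
                      branch 1.2.1.1.2.2 (add P):
                        × closes — contains both P and ¬P.
              branch 1.2.1.2 (add ¬Q, (R ↔ (¬R → P))):
                (R ↔ (¬R → P)): β-rule — branch into R, (¬R → P)  //  ¬R, ¬(¬R → P).
                  branch 1.2.1.2.1 (add R, (¬R → P)):
                    (¬R → P): β-rule — branch into ¬¬R  //  P.
                      branch 1.2.1.2.1.1 (add ¬¬R):
                        ○ open, literals {P=F, Q=F, R=T}.
                      branch 1.2.1.2.1.2 (add P):
                        × closes — contains both P and ¬P.
                  branch 1.2.1.2.2 (add ¬R, ¬(¬R → P)):
                    ¬(¬R → P): α-rule — add ¬R, ¬P.
                    ○ open, literals {P=F, Q=F, R=F}.
          branch 1.2.2 (add Q):
            ○ open, literals {P=F, Q=T}.
  branch 2 (add ((Q ∧ (¬Q → R)) ∧ (P ∧ P))):
    ((Q ∧ (¬Q → R)) ∧ (P ∧ P)): α-rule — add (Q ∧ (¬Q → R)), (P ∧ P).
    (Q ∧ (¬Q → R)): α-rule — add Q, (¬Q → R).
    (P ∧ P): α-rule — add P, P.
    (¬Q → R): β-rule — branch into ¬¬Q  //  R.
      branch 2.1 (add ¬¬Q):
        ○ open, literals {P=T, Q=T}.
      branch 2.2 (add R):
        ○ open, literals {P=T, Q=T, R=T}.
7 branches closed, 6 open.
Each open branch fixes some atoms; the unmentioned ones are free. Counting distinct full assignments: branch {P=T, Q=F, R=F} (none free) contributes 1 new; branch {P=F, Q=F, R=T} (none free) contributes 1 new; branch {P=F, Q=F, R=F} (none free) contributes 1 new; branch {P=F, Q=T} (R) contributes 2 new; branch {P=T, Q=T} (R) contributes 2 new; branch {P=T, Q=T, R=T} (none free) contributes 0 new. Total: 7.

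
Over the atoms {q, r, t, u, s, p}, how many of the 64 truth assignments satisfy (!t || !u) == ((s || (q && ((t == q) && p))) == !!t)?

32

Initial set: {((!t || !u) == ((s || (q && ((t == q) && p))) == !!t))}.
((!t || !u) == ((s || (q && ((t == q) && p))) == !!t)): β-rule — branch into (!t || !u), ((s || (q && ((t == q) && p))) == !!t)  //  !(!t || !u), !((s || (q && ((t == q) && p))) == !!t).
  branch 1 (add (!t || !u), ((s || (q && ((t == q) && p))) == !!t)):
    (!t || !u): β-rule — branch into !t  //  !u.
      branch 1.1 (add !t):
        ((s || (q && ((t == q) && p))) == !!t): β-rule — branch into (s || (q && ((t == q) && p))), !!t  //  !(s || (q && ((t == q) && p))), !!!t.
          branch 1.1.1 (add (s || (q && ((t == q) && p))), !!t):
            !!t: drop double negation, giving t.
            × closes — contains both t and !t.
          branch 1.1.2 (add !(s || (q && ((t == q) && p))), !!!t):
            !(s || (q && ((t == q) && p))): α-rule — add !s, !(q && ((t == q) && p)).
            !!!t: drop double negation, giving !t.
            !(q && ((t == q) && p)): β-rule — branch into !q  //  !((t == q) && p).
              branch 1.1.2.1 (add !q):
                ○ open, literals {q=false, s=false, t=false}.
              branch 1.1.2.2 (add !((t == q) && p)):
                !((t == q) && p): β-rule — branch into !(t == q)  //  !p.
                  branch 1.1.2.2.1 (add !(t == q)):
                    !(t == q): β-rule — branch into t, !q  //  !t, q.
                      branch 1.1.2.2.1.1 (add t, !q):
                        × closes — contains both t and !t.
                      branch 1.1.2.2.1.2 (add !t, q):
                        ○ open, literals {q=true, s=false, t=false}.
                  branch 1.1.2.2.2 (add !p):
                    ○ open, literals {p=false, s=false, t=false}.
      branch 1.2 (add !u):
        ((s || (q && ((t == q) && p))) == !!t): β-rule — branch into (s || (q && ((t == q) && p))), !!t  //  !(s || (q && ((t == q) && p))), !!!t.
          branch 1.2.1 (add (s || (q && ((t == q) && p))), !!t):
            !!t: drop double negation, giving t.
            (s || (q && ((t == q) && p))): β-rule — branch into s  //  (q && ((t == q) && p)).
              branch 1.2.1.1 (add s):
                ○ open, literals {s=true, t=true, u=false}.
              branch 1.2.1.2 (add (q && ((t == q) && p))):
                (q && ((t == q) && p)): α-rule — add q, ((t == q) && p).
                ((t == q) && p): α-rule — add (t == q), p.
                (t == q): β-rule — branch into t, q  //  !t, !q.
                  branch 1.2.1.2.1 (add t, q):
                    ○ open, literals {p=true, q=true, t=true, u=false}.
                  branch 1.2.1.2.2 (add !t, !q):
                    × closes — contains both t and !t.
          branch 1.2.2 (add !(s || (q && ((t == q) && p))), !!!t):
            !(s || (q && ((t == q) && p))): α-rule — add !s, !(q && ((t == q) && p)).
            !!!t: drop double negation, giving !t.
            !(q && ((t == q) && p)): β-rule — branch into !q  //  !((t == q) && p).
              branch 1.2.2.1 (add !q):
                ○ open, literals {q=false, s=false, t=false, u=false}.
              branch 1.2.2.2 (add !((t == q) && p)):
                !((t == q) && p): β-rule — branch into !(t == q)  //  !p.
                  branch 1.2.2.2.1 (add !(t == q)):
                    !(t == q): β-rule — branch into t, !q  //  !t, q.
                      branch 1.2.2.2.1.1 (add t, !q):
                        × closes — contains both t and !t.
                      branch 1.2.2.2.1.2 (add !t, q):
                        ○ open, literals {q=true, s=false, t=false, u=false}.
                  branch 1.2.2.2.2 (add !p):
                    ○ open, literals {p=false, s=false, t=false, u=false}.
  branch 2 (add !(!t || !u), !((s || (q && ((t == q) && p))) == !!t)):
    !(!t || !u): α-rule — add !!t, !!u.
    !((s || (q && ((t == q) && p))) == !!t): β-rule — branch into (s || (q && ((t == q) && p))), !!!t  //  !(s || (q && ((t == q) && p))), !!t.
      branch 2.1 (add (s || (q && ((t == q) && p))), !!!t):
        !!!t: drop double negation, giving !t.
        × closes — contains both t and !t.
      branch 2.2 (add !(s || (q && ((t == q) && p))), !!t):
        !(s || (q && ((t == q) && p))): α-rule — add !s, !(q && ((t == q) && p)).
        !!t: drop double negation, giving t.
        !(q && ((t == q) && p)): β-rule — branch into !q  //  !((t == q) && p).
          branch 2.2.1 (add !q):
            ○ open, literals {q=false, s=false, t=true, u=true}.
          branch 2.2.2 (add !((t == q) && p)):
            !((t == q) && p): β-rule — branch into !(t == q)  //  !p.
              branch 2.2.2.1 (add !(t == q)):
                !(t == q): β-rule — branch into t, !q  //  !t, q.
                  branch 2.2.2.1.1 (add t, !q):
                    ○ open, literals {q=false, s=false, t=true, u=true}.
                  branch 2.2.2.1.2 (add !t, q):
                    × closes — contains both t and !t.
              branch 2.2.2.2 (add !p):
                ○ open, literals {p=false, s=false, t=true, u=true}.
6 branches closed, 11 open.
Each open branch fixes some atoms; the unmentioned ones are free. Counting distinct full assignments: branch {q=false, s=false, t=false} (r, u, p) contributes 8 new; branch {q=true, s=false, t=false} (r, u, p) contributes 8 new; branch {p=false, s=false, t=false} (q, r, u) contributes 0 new; branch {s=true, t=true, u=false} (q, r, p) contributes 8 new; branch {p=true, q=true, t=true, u=false} (r, s) contributes 2 new; branch {q=false, s=false, t=false, u=false} (r, p) contributes 0 new; branch {q=true, s=false, t=false, u=false} (r, p) contributes 0 new; branch {p=false, s=false, t=false, u=false} (q, r) contributes 0 new; branch {q=false, s=false, t=true, u=true} (r, p) contributes 4 new; branch {q=false, s=false, t=true, u=true} (r, p) contributes 0 new; branch {p=false, s=false, t=true, u=true} (q, r) contributes 2 new. Total: 32.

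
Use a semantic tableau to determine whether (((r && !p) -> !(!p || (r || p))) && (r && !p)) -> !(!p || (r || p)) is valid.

Valid

Assume the negation and expand:
Initial set: {!((((r && !p) -> !(!p || (r || p))) && (r && !p)) -> !(!p || (r || p)))}.
!((((r && !p) -> !(!p || (r || p))) && (r && !p)) -> !(!p || (r || p))): α-rule — add (((r && !p) -> !(!p || (r || p))) && (r && !p)), !!(!p || (r || p)).
(((r && !p) -> !(!p || (r || p))) && (r && !p)): α-rule — add ((r && !p) -> !(!p || (r || p))), (r && !p).
(r && !p): α-rule — add r, !p.
!!(!p || (r || p)): β-rule — branch into !p  //  (r || p).
  branch 1 (add !p):
    ((r && !p) -> !(!p || (r || p))): β-rule — branch into !(r && !p)  //  !(!p || (r || p)).
      branch 1.1 (add !(r && !p)):
        !(r && !p): β-rule — branch into !r  //  !!p.
          branch 1.1.1 (add !r):
            × closes — contains both r and !r.
          branch 1.1.2 (add !!p):
            × closes — contains both p and !p.
      branch 1.2 (add !(!p || (r || p))):
        !(!p || (r || p)): α-rule — add !!p, !(r || p).
        × closes — contains both p and !p.
  branch 2 (add (r || p)):
    ((r && !p) -> !(!p || (r || p))): β-rule — branch into !(r && !p)  //  !(!p || (r || p)).
      branch 2.1 (add !(r && !p)):
        (r || p): β-rule — branch into r  //  p.
          branch 2.1.1 (add r):
            !(r && !p): β-rule — branch into !r  //  !!p.
              branch 2.1.1.1 (add !r):
                × closes — contains both r and !r.
              branch 2.1.1.2 (add !!p):
                × closes — contains both p and !p.
          branch 2.1.2 (add p):
            × closes — contains both p and !p.
      branch 2.2 (add !(!p || (r || p))):
        !(!p || (r || p)): α-rule — add !!p, !(r || p).
        × closes — contains both p and !p.
All 7 branches close.
Every branch closed, so the negation is unsatisfiable and the formula is valid.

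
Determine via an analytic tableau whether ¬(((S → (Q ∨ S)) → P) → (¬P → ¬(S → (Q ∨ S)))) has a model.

Unsatisfiable

Initial set: {¬(((S → (Q ∨ S)) → P) → (¬P → ¬(S → (Q ∨ S))))}.
¬(((S → (Q ∨ S)) → P) → (¬P → ¬(S → (Q ∨ S)))): α-rule — add ((S → (Q ∨ S)) → P), ¬(¬P → ¬(S → (Q ∨ S))).
¬(¬P → ¬(S → (Q ∨ S))): α-rule — add ¬P, ¬¬(S → (Q ∨ S)).
((S → (Q ∨ S)) → P): β-rule — branch into ¬(S → (Q ∨ S))  //  P.
  branch 1 (add ¬(S → (Q ∨ S))):
    ¬(S → (Q ∨ S)): α-rule — add S, ¬(Q ∨ S).
    ¬(Q ∨ S): α-rule — add ¬Q, ¬S.
    × closes — contains both S and ¬S.
  branch 2 (add P):
    × closes — contains both P and ¬P.
All 2 branches close.
Every branch closed; the formula is unsatisfiable.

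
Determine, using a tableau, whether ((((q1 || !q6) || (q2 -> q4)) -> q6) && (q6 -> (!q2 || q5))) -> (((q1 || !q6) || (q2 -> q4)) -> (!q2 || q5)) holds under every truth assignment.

Valid

Assume the negation and expand:
Initial set: {!(((((q1 || !q6) || (q2 -> q4)) -> q6) && (q6 -> (!q2 || q5))) -> (((q1 || !q6) || (q2 -> q4)) -> (!q2 || q5)))}.
!(((((q1 || !q6) || (q2 -> q4)) -> q6) && (q6 -> (!q2 || q5))) -> (((q1 || !q6) || (q2 -> q4)) -> (!q2 || q5))): α-rule — add ((((q1 || !q6) || (q2 -> q4)) -> q6) && (q6 -> (!q2 || q5))), !(((q1 || !q6) || (q2 -> q4)) -> (!q2 || q5)).
((((q1 || !q6) || (q2 -> q4)) -> q6) && (q6 -> (!q2 || q5))): α-rule — add (((q1 || !q6) || (q2 -> q4)) -> q6), (q6 -> (!q2 || q5)).
!(((q1 || !q6) || (q2 -> q4)) -> (!q2 || q5)): α-rule — add ((q1 || !q6) || (q2 -> q4)), !(!q2 || q5).
!(!q2 || q5): α-rule — add !!q2, !q5.
(((q1 || !q6) || (q2 -> q4)) -> q6): β-rule — branch into !((q1 || !q6) || (q2 -> q4))  //  q6.
  branch 1 (add !((q1 || !q6) || (q2 -> q4))):
    !((q1 || !q6) || (q2 -> q4)): α-rule — add !(q1 || !q6), !(q2 -> q4).
    !(q1 || !q6): α-rule — add !q1, !!q6.
    !(q2 -> q4): α-rule — add q2, !q4.
    (q6 -> (!q2 || q5)): β-rule — branch into !q6  //  (!q2 || q5).
      branch 1.1 (add !q6):
        × closes — contains both q6 and !q6.
      branch 1.2 (add (!q2 || q5)):
        ((q1 || !q6) || (q2 -> q4)): β-rule — branch into (q1 || !q6)  //  (q2 -> q4).
          branch 1.2.1 (add (q1 || !q6)):
            (!q2 || q5): β-rule — branch into !q2  //  q5.
              branch 1.2.1.1 (add !q2):
                × closes — contains both q2 and !q2.
              branch 1.2.1.2 (add q5):
                × closes — contains both q5 and !q5.
          branch 1.2.2 (add (q2 -> q4)):
            (!q2 || q5): β-rule — branch into !q2  //  q5.
              branch 1.2.2.1 (add !q2):
                × closes — contains both q2 and !q2.
              branch 1.2.2.2 (add q5):
                × closes — contains both q5 and !q5.
  branch 2 (add q6):
    (q6 -> (!q2 || q5)): β-rule — branch into !q6  //  (!q2 || q5).
      branch 2.1 (add !q6):
        × closes — contains both q6 and !q6.
      branch 2.2 (add (!q2 || q5)):
        ((q1 || !q6) || (q2 -> q4)): β-rule — branch into (q1 || !q6)  //  (q2 -> q4).
          branch 2.2.1 (add (q1 || !q6)):
            (!q2 || q5): β-rule — branch into !q2  //  q5.
              branch 2.2.1.1 (add !q2):
                × closes — contains both q2 and !q2.
              branch 2.2.1.2 (add q5):
                × closes — contains both q5 and !q5.
          branch 2.2.2 (add (q2 -> q4)):
            (!q2 || q5): β-rule — branch into !q2  //  q5.
              branch 2.2.2.1 (add !q2):
                × closes — contains both q2 and !q2.
              branch 2.2.2.2 (add q5):
                × closes — contains both q5 and !q5.
All 10 branches close.
Every branch closed, so the negation is unsatisfiable and the formula is valid.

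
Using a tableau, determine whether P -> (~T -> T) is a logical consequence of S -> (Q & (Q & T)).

Initial set: {(S -> (Q & (Q & T))); ~(P -> (~T -> T))}.
~(P -> (~T -> T)): α-rule — add P, ~(~T -> T).
~(~T -> T): α-rule — add ~T, ~T.
(S -> (Q & (Q & T))): β-rule — branch into ~S  //  (Q & (Q & T)).
  branch 1 (add ~S):
    ○ open, literals {P=T, S=F, T=F}.
  branch 2 (add (Q & (Q & T))):
    (Q & (Q & T)): α-rule — add Q, (Q & T).
    (Q & T): α-rule — add Q, T.
    × closes — contains both T and ~T.
1 branch closed, 1 open.
An open branch gives a countermodel: P=T, S=F, T=F (unmentioned atoms arbitrary); the premises hold there but the conclusion fails.

No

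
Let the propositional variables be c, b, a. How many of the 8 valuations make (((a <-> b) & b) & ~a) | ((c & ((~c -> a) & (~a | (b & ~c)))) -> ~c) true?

6

Initial set: {((((a <-> b) & b) & ~a) | ((c & ((~c -> a) & (~a | (b & ~c)))) -> ~c))}.
((((a <-> b) & b) & ~a) | ((c & ((~c -> a) & (~a | (b & ~c)))) -> ~c)): β-rule — branch into (((a <-> b) & b) & ~a)  //  ((c & ((~c -> a) & (~a | (b & ~c)))) -> ~c).
  branch 1 (add (((a <-> b) & b) & ~a)):
    (((a <-> b) & b) & ~a): α-rule — add ((a <-> b) & b), ~a.
    ((a <-> b) & b): α-rule — add (a <-> b), b.
    (a <-> b): β-rule — branch into a, b  //  ~a, ~b.
      branch 1.1 (add a, b):
        × closes — contains both a and ~a.
      branch 1.2 (add ~a, ~b):
        × closes — contains both b and ~b.
  branch 2 (add ((c & ((~c -> a) & (~a | (b & ~c)))) -> ~c)):
    ((c & ((~c -> a) & (~a | (b & ~c)))) -> ~c): β-rule — branch into ~(c & ((~c -> a) & (~a | (b & ~c))))  //  ~c.
      branch 2.1 (add ~(c & ((~c -> a) & (~a | (b & ~c))))):
        ~(c & ((~c -> a) & (~a | (b & ~c)))): β-rule — branch into ~c  //  ~((~c -> a) & (~a | (b & ~c))).
          branch 2.1.1 (add ~c):
            ○ open, literals {c=0}.
          branch 2.1.2 (add ~((~c -> a) & (~a | (b & ~c)))):
            ~((~c -> a) & (~a | (b & ~c))): β-rule — branch into ~(~c -> a)  //  ~(~a | (b & ~c)).
              branch 2.1.2.1 (add ~(~c -> a)):
                ~(~c -> a): α-rule — add ~c, ~a.
                ○ open, literals {a=0, c=0}.
              branch 2.1.2.2 (add ~(~a | (b & ~c))):
                ~(~a | (b & ~c)): α-rule — add ~~a, ~(b & ~c).
                ~(b & ~c): β-rule — branch into ~b  //  ~~c.
                  branch 2.1.2.2.1 (add ~b):
                    ○ open, literals {a=1, b=0}.
                  branch 2.1.2.2.2 (add ~~c):
                    ○ open, literals {a=1, c=1}.
      branch 2.2 (add ~c):
        ○ open, literals {c=0}.
2 branches closed, 5 open.
Each open branch fixes some atoms; the unmentioned ones are free. Counting distinct full assignments: branch {c=0} (b, a) contributes 4 new; branch {a=0, c=0} (b) contributes 0 new; branch {a=1, b=0} (c) contributes 1 new; branch {a=1, c=1} (b) contributes 1 new; branch {c=0} (b, a) contributes 0 new. Total: 6.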